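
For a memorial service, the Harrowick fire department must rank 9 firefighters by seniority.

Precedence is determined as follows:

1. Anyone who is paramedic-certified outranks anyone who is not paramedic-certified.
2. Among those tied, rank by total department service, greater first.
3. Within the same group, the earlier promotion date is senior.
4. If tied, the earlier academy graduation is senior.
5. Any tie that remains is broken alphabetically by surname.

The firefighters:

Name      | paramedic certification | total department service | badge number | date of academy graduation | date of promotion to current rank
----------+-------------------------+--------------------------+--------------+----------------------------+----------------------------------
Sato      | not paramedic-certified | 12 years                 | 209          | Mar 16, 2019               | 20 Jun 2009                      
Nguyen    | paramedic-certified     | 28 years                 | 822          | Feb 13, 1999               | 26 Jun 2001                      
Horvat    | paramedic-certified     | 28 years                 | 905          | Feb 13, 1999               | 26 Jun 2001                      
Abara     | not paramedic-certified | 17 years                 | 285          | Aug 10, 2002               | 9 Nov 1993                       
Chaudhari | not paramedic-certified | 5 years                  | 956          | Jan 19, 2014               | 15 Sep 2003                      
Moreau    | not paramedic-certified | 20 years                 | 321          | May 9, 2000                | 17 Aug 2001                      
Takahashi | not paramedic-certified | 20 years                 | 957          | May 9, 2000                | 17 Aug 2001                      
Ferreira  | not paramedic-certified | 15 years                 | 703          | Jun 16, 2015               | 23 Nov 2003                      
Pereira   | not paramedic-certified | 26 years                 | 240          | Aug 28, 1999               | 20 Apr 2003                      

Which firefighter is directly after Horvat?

By the first rule: Horvat and Nguyen (both paramedic-certified); then Pereira, Moreau, Takahashi, Abara, Ferreira, Sato and Chaudhari (each not paramedic-certified).
Horvat and Nguyen both have total department service 28 years, so the next rule applies.
Horvat and Nguyen both have date of promotion to current rank 26 Jun 2001, so the next rule applies.
Horvat and Nguyen both have date of academy graduation Feb 13, 1999, so the next rule applies.
Among Horvat and Nguyen, alphabetically by surname: Horvat before Nguyen.
Among Pereira, Moreau, Takahashi, Abara, Ferreira, Sato and Chaudhari, by total department service (higher first): Pereira (26 years) before Moreau and Takahashi (20 years) before Abara (17 years) before Ferreira (15 years) before Sato (12 years) before Chaudhari (5 years).
Moreau and Takahashi both have date of promotion to current rank 17 Aug 2001, so the next rule applies.
Moreau and Takahashi both have date of academy graduation May 9, 2000, so the next rule applies.
Among Moreau and Takahashi, alphabetically by surname: Moreau before Takahashi.
Order: Horvat, Nguyen, Pereira, Moreau, Takahashi, Abara, Ferreira, Sato, Chaudhari.

Nguyen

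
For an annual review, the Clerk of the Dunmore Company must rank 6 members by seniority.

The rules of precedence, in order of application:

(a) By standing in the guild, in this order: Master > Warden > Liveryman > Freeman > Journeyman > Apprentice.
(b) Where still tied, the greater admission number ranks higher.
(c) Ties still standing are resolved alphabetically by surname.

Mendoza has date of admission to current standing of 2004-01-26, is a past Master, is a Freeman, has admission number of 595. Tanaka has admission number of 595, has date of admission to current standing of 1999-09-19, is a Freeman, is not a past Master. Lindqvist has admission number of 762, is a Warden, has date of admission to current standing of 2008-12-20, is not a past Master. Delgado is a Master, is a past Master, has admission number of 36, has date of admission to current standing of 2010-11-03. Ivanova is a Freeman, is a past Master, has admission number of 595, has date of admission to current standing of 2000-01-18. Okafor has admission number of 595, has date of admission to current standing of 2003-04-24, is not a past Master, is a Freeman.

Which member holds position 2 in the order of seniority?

Lindqvist

By standing in the guild: Delgado (Master); then Lindqvist (Warden); then Ivanova, Mendoza, Okafor and Tanaka (Freeman).
Ivanova, Mendoza, Okafor and Tanaka all have admission number 595, so the next rule applies.
Among Ivanova, Mendoza, Okafor and Tanaka, alphabetically by surname: Ivanova before Mendoza before Okafor before Tanaka.
Order: Delgado, Lindqvist, Ivanova, Mendoza, Okafor, Tanaka.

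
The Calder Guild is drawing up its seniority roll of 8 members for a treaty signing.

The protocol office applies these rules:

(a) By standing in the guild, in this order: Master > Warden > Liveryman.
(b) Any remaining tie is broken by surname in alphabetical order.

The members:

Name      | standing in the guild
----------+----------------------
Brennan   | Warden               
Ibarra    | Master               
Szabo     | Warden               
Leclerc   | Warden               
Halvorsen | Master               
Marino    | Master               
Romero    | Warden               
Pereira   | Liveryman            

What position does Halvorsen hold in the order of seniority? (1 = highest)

1

By standing in the guild: Halvorsen, Ibarra and Marino (Master); then Brennan, Leclerc, Romero and Szabo (Warden); then Pereira (Liveryman).
Among Halvorsen, Ibarra and Marino, alphabetically by surname: Halvorsen before Ibarra before Marino.
Among Brennan, Leclerc, Romero and Szabo, alphabetically by surname: Brennan before Leclerc before Romero before Szabo.
Order: Halvorsen, Ibarra, Marino, Brennan, Leclerc, Romero, Szabo, Pereira. So position 1.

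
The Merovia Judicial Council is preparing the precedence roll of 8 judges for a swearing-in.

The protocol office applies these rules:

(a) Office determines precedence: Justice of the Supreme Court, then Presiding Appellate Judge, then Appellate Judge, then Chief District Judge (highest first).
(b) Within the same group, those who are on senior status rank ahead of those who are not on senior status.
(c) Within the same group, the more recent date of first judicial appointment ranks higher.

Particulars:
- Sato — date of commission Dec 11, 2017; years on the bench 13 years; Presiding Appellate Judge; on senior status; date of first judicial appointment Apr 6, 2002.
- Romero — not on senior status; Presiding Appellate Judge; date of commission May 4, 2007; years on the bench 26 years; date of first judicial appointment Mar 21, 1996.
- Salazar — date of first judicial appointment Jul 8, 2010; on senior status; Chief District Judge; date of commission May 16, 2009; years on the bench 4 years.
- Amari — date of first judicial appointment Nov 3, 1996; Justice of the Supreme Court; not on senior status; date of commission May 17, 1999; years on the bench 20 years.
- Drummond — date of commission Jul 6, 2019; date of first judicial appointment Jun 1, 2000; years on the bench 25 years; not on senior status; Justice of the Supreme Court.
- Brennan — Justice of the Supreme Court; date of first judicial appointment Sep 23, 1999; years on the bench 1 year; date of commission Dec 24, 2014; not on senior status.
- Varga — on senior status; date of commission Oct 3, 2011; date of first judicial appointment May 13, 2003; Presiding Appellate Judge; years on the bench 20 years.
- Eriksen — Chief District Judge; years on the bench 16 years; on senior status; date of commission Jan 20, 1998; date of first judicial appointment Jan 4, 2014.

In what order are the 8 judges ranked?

Drummond, Brennan, Amari, Varga, Sato, Romero, Eriksen, Salazar

By office: Drummond, Brennan and Amari (Justice of the Supreme Court); then Varga, Sato and Romero (Presiding Appellate Judge); then Eriksen and Salazar (Chief District Judge).
Drummond, Brennan and Amari are each not on senior status, so the next rule applies.
Among Drummond, Brennan and Amari, by date of first judicial appointment (later first): Drummond (Jun 1, 2000) before Brennan (Sep 23, 1999) before Amari (Nov 3, 1996).
Among Varga, Sato and Romero, on senior status before not on senior status: Varga and Sato (on senior status) before Romero (not on senior status).
Among Varga and Sato, by date of first judicial appointment (later first): Varga (May 13, 2003) before Sato (Apr 6, 2002).
Eriksen and Salazar are each on senior status, so the next rule applies.
Among Eriksen and Salazar, by date of first judicial appointment (later first): Eriksen (Jan 4, 2014) before Salazar (Jul 8, 2010).
Full order: Drummond, Brennan, Amari, Varga, Sato, Romero, Eriksen, Salazar.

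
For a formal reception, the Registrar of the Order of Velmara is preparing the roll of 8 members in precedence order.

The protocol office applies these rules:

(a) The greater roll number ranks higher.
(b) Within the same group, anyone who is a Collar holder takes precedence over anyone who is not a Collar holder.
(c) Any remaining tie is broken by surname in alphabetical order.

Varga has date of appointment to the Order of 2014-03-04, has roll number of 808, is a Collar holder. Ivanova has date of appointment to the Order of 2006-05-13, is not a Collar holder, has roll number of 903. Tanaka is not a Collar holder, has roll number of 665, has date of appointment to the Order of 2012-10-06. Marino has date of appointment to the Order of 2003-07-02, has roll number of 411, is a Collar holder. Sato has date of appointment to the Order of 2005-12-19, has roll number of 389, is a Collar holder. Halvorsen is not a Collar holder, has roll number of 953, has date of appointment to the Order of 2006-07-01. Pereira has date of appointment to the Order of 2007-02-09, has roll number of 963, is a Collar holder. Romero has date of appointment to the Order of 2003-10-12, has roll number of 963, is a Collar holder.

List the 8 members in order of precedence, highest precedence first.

By roll number (higher first): Pereira and Romero (both 963); then Halvorsen (953); then Ivanova (903); then Varga (808); then Tanaka (665); then Marino (411); then Sato (389).
Pereira and Romero are each a Collar holder, so the next rule applies.
Among Pereira and Romero, alphabetically by surname: Pereira before Romero.
Full order: Pereira, Romero, Halvorsen, Ivanova, Varga, Tanaka, Marino, Sato.

Pereira, Romero, Halvorsen, Ivanova, Varga, Tanaka, Marino, Sato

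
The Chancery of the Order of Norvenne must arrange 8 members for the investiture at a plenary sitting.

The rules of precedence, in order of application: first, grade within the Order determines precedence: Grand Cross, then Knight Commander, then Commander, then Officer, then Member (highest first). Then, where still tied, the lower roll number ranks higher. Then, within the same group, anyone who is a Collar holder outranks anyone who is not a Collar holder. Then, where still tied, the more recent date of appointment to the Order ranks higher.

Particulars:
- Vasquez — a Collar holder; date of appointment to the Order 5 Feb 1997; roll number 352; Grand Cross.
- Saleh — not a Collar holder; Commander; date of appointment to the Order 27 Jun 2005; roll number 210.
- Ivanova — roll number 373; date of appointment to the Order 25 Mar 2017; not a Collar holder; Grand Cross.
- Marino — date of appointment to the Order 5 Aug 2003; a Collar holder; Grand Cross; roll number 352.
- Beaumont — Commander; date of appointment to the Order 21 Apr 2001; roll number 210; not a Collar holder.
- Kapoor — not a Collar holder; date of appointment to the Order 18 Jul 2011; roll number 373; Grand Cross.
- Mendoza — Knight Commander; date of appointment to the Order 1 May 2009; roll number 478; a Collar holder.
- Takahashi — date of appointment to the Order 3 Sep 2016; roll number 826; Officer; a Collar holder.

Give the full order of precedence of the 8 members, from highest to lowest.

By grade within the Order: Marino, Vasquez, Ivanova and Kapoor (Grand Cross); then Mendoza (Knight Commander); then Saleh and Beaumont (Commander); then Takahashi (Officer).
Among Marino, Vasquez, Ivanova and Kapoor, by roll number (lower first): Marino and Vasquez (352) before Ivanova and Kapoor (373).
Marino and Vasquez are each a Collar holder, so the next rule applies.
Among Marino and Vasquez, by date of appointment to the Order (later first): Marino (5 Aug 2003) before Vasquez (5 Feb 1997).
Ivanova and Kapoor are each not a Collar holder, so the next rule applies.
Among Ivanova and Kapoor, by date of appointment to the Order (later first): Ivanova (25 Mar 2017) before Kapoor (18 Jul 2011).
Saleh and Beaumont both have roll number 210, so the next rule applies.
Saleh and Beaumont are each not a Collar holder, so the next rule applies.
Among Saleh and Beaumont, by date of appointment to the Order (later first): Saleh (27 Jun 2005) before Beaumont (21 Apr 2001).
Full order: Marino, Vasquez, Ivanova, Kapoor, Mendoza, Saleh, Beaumont, Takahashi.

Marino, Vasquez, Ivanova, Kapoor, Mendoza, Saleh, Beaumont, Takahashi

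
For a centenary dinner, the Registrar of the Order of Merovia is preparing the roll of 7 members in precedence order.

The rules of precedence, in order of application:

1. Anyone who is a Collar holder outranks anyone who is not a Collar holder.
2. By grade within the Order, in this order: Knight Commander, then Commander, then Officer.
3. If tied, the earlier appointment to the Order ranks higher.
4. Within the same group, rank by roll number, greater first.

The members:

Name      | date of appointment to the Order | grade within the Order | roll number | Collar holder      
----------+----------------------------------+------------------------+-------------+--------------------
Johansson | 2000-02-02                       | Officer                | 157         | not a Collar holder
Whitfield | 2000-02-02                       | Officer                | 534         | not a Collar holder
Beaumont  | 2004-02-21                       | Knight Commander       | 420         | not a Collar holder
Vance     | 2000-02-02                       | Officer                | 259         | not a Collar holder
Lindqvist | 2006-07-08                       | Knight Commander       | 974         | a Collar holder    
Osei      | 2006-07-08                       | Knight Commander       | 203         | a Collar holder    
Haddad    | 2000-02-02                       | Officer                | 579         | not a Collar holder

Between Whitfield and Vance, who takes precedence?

By the first rule: Lindqvist and Osei (both a Collar holder); then Beaumont, Haddad, Whitfield, Vance and Johansson (each not a Collar holder).
Lindqvist and Osei are each Knight Commander, so the next rule applies.
Lindqvist and Osei both have date of appointment to the Order 2006-07-08, so the next rule applies.
Among Lindqvist and Osei, by roll number (higher first): Lindqvist (974) before Osei (203).
Among Beaumont, Haddad, Whitfield, Vance and Johansson, by grade within the Order: Beaumont (Knight Commander) before Haddad, Whitfield, Vance and Johansson (Officer).
Haddad, Whitfield, Vance and Johansson all have date of appointment to the Order 2000-02-02, so the next rule applies.
Among Haddad, Whitfield, Vance and Johansson, by roll number (higher first): Haddad (579) before Whitfield (534) before Vance (259) before Johansson (157).
So Whitfield takes precedence.

Whitfield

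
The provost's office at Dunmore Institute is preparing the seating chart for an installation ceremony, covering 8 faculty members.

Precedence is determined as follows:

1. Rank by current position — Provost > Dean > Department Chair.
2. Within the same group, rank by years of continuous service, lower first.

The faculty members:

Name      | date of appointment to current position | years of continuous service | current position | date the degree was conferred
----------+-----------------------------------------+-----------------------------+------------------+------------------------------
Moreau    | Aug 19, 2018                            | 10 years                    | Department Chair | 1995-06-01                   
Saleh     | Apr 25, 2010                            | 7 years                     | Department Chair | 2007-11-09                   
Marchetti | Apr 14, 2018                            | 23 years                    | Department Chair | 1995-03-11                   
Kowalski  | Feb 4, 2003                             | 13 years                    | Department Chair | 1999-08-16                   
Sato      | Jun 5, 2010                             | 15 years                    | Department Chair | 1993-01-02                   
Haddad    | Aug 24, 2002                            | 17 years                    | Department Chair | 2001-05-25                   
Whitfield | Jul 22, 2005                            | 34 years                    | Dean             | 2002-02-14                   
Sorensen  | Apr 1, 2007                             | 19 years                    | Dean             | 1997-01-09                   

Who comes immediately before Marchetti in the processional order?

By current position: Sorensen and Whitfield (Dean); then Saleh, Moreau, Kowalski, Sato, Haddad and Marchetti (Department Chair).
Among Sorensen and Whitfield, by years of continuous service (lower first): Sorensen (19 years) before Whitfield (34 years).
Among Saleh, Moreau, Kowalski, Sato, Haddad and Marchetti, by years of continuous service (lower first): Saleh (7 years) before Moreau (10 years) before Kowalski (13 years) before Sato (15 years) before Haddad (17 years) before Marchetti (23 years).
Order: Sorensen, Whitfield, Saleh, Moreau, Kowalski, Sato, Haddad, Marchetti.

Haddad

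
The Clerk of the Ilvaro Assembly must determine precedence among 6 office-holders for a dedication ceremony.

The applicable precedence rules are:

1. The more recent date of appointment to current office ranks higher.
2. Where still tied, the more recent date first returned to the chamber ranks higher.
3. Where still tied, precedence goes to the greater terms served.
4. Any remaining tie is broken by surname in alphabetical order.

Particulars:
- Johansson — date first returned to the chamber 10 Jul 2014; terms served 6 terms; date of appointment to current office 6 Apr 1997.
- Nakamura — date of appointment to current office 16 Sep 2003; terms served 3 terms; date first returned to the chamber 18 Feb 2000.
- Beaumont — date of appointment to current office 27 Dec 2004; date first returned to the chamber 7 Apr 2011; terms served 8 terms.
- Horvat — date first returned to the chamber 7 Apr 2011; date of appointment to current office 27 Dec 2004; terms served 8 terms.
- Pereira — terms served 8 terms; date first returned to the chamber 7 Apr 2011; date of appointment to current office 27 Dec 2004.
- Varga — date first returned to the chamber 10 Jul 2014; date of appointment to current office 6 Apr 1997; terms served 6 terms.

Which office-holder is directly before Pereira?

Horvat

By date of appointment to current office (later first): Beaumont, Horvat and Pereira (each 27 Dec 2004); then Nakamura (16 Sep 2003); then Johansson and Varga (both 6 Apr 1997).
Beaumont, Horvat and Pereira all have date first returned to the chamber 7 Apr 2011, so the next rule applies.
Beaumont, Horvat and Pereira all have terms served 8 terms, so the next rule applies.
Among Beaumont, Horvat and Pereira, alphabetically by surname: Beaumont before Horvat before Pereira.
Johansson and Varga both have date first returned to the chamber 10 Jul 2014, so the next rule applies.
Johansson and Varga both have terms served 6 terms, so the next rule applies.
Among Johansson and Varga, alphabetically by surname: Johansson before Varga.
Order: Beaumont, Horvat, Pereira, Nakamura, Johansson, Varga.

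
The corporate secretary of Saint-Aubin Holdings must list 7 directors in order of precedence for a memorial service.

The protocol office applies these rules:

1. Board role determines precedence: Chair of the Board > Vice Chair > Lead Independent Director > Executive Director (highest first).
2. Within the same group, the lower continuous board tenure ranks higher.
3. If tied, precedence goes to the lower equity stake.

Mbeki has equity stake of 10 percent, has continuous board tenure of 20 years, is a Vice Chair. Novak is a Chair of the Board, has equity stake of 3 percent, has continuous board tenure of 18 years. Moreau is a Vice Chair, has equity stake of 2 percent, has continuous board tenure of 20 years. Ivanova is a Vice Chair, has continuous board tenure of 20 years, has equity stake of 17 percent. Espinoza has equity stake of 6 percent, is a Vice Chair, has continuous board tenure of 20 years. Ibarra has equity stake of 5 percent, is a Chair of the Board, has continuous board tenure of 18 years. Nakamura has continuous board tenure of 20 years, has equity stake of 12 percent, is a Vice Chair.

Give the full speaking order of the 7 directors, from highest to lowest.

Novak, Ibarra, Moreau, Espinoza, Mbeki, Nakamura, Ivanova

By board role: Novak and Ibarra (Chair of the Board); then Moreau, Espinoza, Mbeki, Nakamura and Ivanova (Vice Chair).
Novak and Ibarra both have continuous board tenure 18 years, so the next rule applies.
Among Novak and Ibarra, by equity stake (lower first): Novak (3 percent) before Ibarra (5 percent).
Moreau, Espinoza, Mbeki, Nakamura and Ivanova all have continuous board tenure 20 years, so the next rule applies.
Among Moreau, Espinoza, Mbeki, Nakamura and Ivanova, by equity stake (lower first): Moreau (2 percent) before Espinoza (6 percent) before Mbeki (10 percent) before Nakamura (12 percent) before Ivanova (17 percent).
Full order: Novak, Ibarra, Moreau, Espinoza, Mbeki, Nakamura, Ivanova.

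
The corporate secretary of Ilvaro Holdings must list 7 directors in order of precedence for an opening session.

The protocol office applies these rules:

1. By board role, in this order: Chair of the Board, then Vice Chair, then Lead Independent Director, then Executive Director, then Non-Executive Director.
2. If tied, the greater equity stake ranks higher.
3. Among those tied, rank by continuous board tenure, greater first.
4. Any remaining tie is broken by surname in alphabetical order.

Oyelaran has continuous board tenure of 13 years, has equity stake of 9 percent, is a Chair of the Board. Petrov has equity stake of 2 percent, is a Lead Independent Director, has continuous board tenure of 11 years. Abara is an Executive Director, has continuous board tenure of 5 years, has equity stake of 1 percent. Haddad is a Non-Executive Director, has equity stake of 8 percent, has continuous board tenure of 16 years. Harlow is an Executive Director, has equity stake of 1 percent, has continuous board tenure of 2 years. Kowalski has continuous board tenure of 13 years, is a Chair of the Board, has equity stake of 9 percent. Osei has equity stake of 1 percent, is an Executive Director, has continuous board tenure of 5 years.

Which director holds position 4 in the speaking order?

Abara

By board role: Kowalski and Oyelaran (Chair of the Board); then Petrov (Lead Independent Director); then Abara, Osei and Harlow (Executive Director); then Haddad (Non-Executive Director).
Kowalski and Oyelaran both have equity stake 9 percent, so the next rule applies.
Kowalski and Oyelaran both have continuous board tenure 13 years, so the next rule applies.
Among Kowalski and Oyelaran, alphabetically by surname: Kowalski before Oyelaran.
Abara, Osei and Harlow all have equity stake 1 percent, so the next rule applies.
Among Abara, Osei and Harlow, by continuous board tenure (higher first): Abara and Osei (5 years) before Harlow (2 years).
Among Abara and Osei, alphabetically by surname: Abara before Osei.
Order: Kowalski, Oyelaran, Petrov, Abara, Osei, Harlow, Haddad.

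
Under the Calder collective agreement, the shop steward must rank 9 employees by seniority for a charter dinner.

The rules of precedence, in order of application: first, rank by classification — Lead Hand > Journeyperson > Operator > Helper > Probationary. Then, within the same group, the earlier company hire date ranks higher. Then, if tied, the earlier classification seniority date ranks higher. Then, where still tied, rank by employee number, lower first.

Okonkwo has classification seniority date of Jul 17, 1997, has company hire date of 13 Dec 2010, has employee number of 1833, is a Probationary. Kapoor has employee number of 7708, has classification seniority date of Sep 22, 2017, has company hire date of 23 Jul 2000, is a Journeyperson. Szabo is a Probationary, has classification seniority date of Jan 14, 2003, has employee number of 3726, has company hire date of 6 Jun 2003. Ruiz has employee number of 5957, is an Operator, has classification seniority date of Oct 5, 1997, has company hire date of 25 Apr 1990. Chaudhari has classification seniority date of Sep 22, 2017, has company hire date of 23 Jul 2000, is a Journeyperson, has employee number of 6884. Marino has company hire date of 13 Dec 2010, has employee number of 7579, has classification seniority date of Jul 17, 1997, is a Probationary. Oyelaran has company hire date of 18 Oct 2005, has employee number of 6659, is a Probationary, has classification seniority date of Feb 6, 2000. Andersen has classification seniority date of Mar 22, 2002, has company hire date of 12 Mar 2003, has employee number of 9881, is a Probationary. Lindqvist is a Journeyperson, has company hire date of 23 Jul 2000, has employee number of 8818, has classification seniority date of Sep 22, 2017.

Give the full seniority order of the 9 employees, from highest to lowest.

By classification: Chaudhari, Kapoor and Lindqvist (Journeyperson); then Ruiz (Operator); then Andersen, Szabo, Oyelaran, Okonkwo and Marino (Probationary).
Chaudhari, Kapoor and Lindqvist all have company hire date 23 Jul 2000, so the next rule applies.
Chaudhari, Kapoor and Lindqvist all have classification seniority date Sep 22, 2017, so the next rule applies.
Among Chaudhari, Kapoor and Lindqvist, by employee number (lower first): Chaudhari (6884) before Kapoor (7708) before Lindqvist (8818).
Among Andersen, Szabo, Oyelaran, Okonkwo and Marino, by company hire date (earlier first): Andersen (12 Mar 2003) before Szabo (6 Jun 2003) before Oyelaran (18 Oct 2005) before Okonkwo and Marino (13 Dec 2010).
Okonkwo and Marino both have classification seniority date Jul 17, 1997, so the next rule applies.
Among Okonkwo and Marino, by employee number (lower first): Okonkwo (1833) before Marino (7579).
Full order: Chaudhari, Kapoor, Lindqvist, Ruiz, Andersen, Szabo, Oyelaran, Okonkwo, Marino.

Chaudhari, Kapoor, Lindqvist, Ruiz, Andersen, Szabo, Oyelaran, Okonkwo, Marino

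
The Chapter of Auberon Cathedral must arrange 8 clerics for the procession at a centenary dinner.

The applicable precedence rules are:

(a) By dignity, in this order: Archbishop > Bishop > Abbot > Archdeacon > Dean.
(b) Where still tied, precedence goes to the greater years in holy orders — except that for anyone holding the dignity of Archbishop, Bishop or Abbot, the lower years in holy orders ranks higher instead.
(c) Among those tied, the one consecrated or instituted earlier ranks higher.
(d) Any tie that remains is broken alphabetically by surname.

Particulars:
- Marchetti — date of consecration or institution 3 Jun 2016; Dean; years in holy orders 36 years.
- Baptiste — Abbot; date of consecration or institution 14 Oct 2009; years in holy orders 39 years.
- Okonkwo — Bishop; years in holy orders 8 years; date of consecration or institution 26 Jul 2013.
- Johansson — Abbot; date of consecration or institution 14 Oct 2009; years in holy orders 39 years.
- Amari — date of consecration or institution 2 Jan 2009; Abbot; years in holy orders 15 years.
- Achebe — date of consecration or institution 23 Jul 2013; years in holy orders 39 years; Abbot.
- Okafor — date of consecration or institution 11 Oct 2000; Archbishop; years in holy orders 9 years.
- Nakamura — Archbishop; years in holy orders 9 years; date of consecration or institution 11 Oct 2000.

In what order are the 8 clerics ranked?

Nakamura, Okafor, Okonkwo, Amari, Baptiste, Johansson, Achebe, Marchetti

By dignity: Nakamura and Okafor (Archbishop); then Okonkwo (Bishop); then Amari, Baptiste, Johansson and Achebe (Abbot); then Marchetti (Dean).
Nakamura and Okafor both have years in holy orders 9 years, so the next rule applies.
Nakamura and Okafor both have date of consecration or institution 11 Oct 2000, so the next rule applies.
Among Nakamura and Okafor, alphabetically by surname: Nakamura before Okafor.
Among Amari, Baptiste, Johansson and Achebe, by years in holy orders (lower first) (reversed rule for this group): Amari (15 years) before Baptiste, Johansson and Achebe (39 years).
Among Baptiste, Johansson and Achebe, by date of consecration or institution (earlier first): Baptiste and Johansson (14 Oct 2009) before Achebe (23 Jul 2013).
Among Baptiste and Johansson, alphabetically by surname: Baptiste before Johansson.
Full order: Nakamura, Okafor, Okonkwo, Amari, Baptiste, Johansson, Achebe, Marchetti.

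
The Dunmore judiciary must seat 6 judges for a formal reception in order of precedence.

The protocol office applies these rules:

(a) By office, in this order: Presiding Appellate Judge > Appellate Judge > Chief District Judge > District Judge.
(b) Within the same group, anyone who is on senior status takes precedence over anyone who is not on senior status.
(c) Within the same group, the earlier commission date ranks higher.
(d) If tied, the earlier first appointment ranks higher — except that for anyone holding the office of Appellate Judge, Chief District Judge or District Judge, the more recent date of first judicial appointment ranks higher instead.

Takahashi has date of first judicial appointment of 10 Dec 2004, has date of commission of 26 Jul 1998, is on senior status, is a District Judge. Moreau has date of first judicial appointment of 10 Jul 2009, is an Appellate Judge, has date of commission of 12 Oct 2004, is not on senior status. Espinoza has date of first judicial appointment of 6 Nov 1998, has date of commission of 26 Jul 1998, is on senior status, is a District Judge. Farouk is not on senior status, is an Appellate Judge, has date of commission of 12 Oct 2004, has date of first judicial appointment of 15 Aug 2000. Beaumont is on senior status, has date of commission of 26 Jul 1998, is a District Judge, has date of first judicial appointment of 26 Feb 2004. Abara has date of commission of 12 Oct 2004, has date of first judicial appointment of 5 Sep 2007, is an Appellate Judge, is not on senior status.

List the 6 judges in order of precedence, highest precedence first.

Moreau, Abara, Farouk, Takahashi, Beaumont, Espinoza

By office: Moreau, Abara and Farouk (Appellate Judge); then Takahashi, Beaumont and Espinoza (District Judge).
Moreau, Abara and Farouk are each not on senior status, so the next rule applies.
Moreau, Abara and Farouk all have date of commission 12 Oct 2004, so the next rule applies.
Among Moreau, Abara and Farouk, by date of first judicial appointment (later first) (reversed rule for this group): Moreau (10 Jul 2009) before Abara (5 Sep 2007) before Farouk (15 Aug 2000).
Takahashi, Beaumont and Espinoza are each on senior status, so the next rule applies.
Takahashi, Beaumont and Espinoza all have date of commission 26 Jul 1998, so the next rule applies.
Among Takahashi, Beaumont and Espinoza, by date of first judicial appointment (later first) (reversed rule for this group): Takahashi (10 Dec 2004) before Beaumont (26 Feb 2004) before Espinoza (6 Nov 1998).
Full order: Moreau, Abara, Farouk, Takahashi, Beaumont, Espinoza.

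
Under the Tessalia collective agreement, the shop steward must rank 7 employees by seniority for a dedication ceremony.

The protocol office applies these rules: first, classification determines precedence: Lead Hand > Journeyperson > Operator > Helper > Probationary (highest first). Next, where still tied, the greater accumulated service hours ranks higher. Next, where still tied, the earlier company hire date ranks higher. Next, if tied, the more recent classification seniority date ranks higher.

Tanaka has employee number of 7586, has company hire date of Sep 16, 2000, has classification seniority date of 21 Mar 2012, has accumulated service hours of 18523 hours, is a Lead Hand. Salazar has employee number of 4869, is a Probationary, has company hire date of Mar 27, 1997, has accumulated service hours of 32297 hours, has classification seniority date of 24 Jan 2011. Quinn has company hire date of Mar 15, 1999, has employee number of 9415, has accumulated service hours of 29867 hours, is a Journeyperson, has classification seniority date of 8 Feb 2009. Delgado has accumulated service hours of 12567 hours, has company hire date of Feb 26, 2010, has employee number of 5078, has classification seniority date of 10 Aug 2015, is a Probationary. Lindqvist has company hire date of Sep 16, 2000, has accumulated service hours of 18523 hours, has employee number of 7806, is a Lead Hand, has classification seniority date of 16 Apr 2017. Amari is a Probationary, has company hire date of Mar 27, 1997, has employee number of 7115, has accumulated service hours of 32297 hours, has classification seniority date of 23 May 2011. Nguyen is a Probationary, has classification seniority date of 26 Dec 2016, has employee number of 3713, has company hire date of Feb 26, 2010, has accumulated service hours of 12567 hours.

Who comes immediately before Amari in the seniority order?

By classification: Lindqvist and Tanaka (Lead Hand); then Quinn (Journeyperson); then Amari, Salazar, Nguyen and Delgado (Probationary).
Lindqvist and Tanaka both have accumulated service hours 18523 hours, so the next rule applies.
Lindqvist and Tanaka both have company hire date Sep 16, 2000, so the next rule applies.
Among Lindqvist and Tanaka, by classification seniority date (later first): Lindqvist (16 Apr 2017) before Tanaka (21 Mar 2012).
Among Amari, Salazar, Nguyen and Delgado, by accumulated service hours (higher first): Amari and Salazar (32297 hours) before Nguyen and Delgado (12567 hours).
Amari and Salazar both have company hire date Mar 27, 1997, so the next rule applies.
Among Amari and Salazar, by classification seniority date (later first): Amari (23 May 2011) before Salazar (24 Jan 2011).
Nguyen and Delgado both have company hire date Feb 26, 2010, so the next rule applies.
Among Nguyen and Delgado, by classification seniority date (later first): Nguyen (26 Dec 2016) before Delgado (10 Aug 2015).
Order: Lindqvist, Tanaka, Quinn, Amari, Salazar, Nguyen, Delgado.

Quinn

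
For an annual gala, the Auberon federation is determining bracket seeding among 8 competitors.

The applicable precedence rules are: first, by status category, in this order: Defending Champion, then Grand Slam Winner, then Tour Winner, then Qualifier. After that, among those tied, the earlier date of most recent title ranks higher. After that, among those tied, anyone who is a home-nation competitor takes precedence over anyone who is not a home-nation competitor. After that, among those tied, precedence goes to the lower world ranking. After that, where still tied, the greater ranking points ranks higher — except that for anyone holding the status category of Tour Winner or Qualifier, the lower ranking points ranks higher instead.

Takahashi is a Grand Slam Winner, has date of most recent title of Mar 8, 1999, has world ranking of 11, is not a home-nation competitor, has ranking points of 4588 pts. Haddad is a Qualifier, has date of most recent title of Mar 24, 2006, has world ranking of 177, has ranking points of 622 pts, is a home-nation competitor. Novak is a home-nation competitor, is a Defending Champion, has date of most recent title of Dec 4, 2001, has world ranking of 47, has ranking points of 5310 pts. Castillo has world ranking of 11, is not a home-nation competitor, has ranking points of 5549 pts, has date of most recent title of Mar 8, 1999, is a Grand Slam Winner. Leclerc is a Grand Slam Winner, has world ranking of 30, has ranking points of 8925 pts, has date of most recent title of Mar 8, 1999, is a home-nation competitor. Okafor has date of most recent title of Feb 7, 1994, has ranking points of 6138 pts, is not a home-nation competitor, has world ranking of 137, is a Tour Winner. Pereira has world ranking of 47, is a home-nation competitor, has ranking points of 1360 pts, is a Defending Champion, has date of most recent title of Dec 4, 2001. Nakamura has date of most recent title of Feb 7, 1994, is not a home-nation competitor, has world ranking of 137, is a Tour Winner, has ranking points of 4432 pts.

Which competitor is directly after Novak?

By status category: Novak and Pereira (Defending Champion); then Leclerc, Castillo and Takahashi (Grand Slam Winner); then Nakamura and Okafor (Tour Winner); then Haddad (Qualifier).
Novak and Pereira both have date of most recent title Dec 4, 2001, so the next rule applies.
Novak and Pereira are each a home-nation competitor, so the next rule applies.
Novak and Pereira both have world ranking 47, so the next rule applies.
Among Novak and Pereira, by ranking points (higher first): Novak (5310 pts) before Pereira (1360 pts).
Leclerc, Castillo and Takahashi all have date of most recent title Mar 8, 1999, so the next rule applies.
Among Leclerc, Castillo and Takahashi, a home-nation competitor before not a home-nation competitor: Leclerc (a home-nation competitor) before Castillo and Takahashi (not a home-nation competitor).
Castillo and Takahashi both have world ranking 11, so the next rule applies.
Among Castillo and Takahashi, by ranking points (higher first): Castillo (5549 pts) before Takahashi (4588 pts).
Nakamura and Okafor both have date of most recent title Feb 7, 1994, so the next rule applies.
Nakamura and Okafor are each not a home-nation competitor, so the next rule applies.
Nakamura and Okafor both have world ranking 137, so the next rule applies.
Among Nakamura and Okafor, by ranking points (lower first) (reversed rule for this group): Nakamura (4432 pts) before Okafor (6138 pts).
Order: Novak, Pereira, Leclerc, Castillo, Takahashi, Nakamura, Okafor, Haddad.

Pereira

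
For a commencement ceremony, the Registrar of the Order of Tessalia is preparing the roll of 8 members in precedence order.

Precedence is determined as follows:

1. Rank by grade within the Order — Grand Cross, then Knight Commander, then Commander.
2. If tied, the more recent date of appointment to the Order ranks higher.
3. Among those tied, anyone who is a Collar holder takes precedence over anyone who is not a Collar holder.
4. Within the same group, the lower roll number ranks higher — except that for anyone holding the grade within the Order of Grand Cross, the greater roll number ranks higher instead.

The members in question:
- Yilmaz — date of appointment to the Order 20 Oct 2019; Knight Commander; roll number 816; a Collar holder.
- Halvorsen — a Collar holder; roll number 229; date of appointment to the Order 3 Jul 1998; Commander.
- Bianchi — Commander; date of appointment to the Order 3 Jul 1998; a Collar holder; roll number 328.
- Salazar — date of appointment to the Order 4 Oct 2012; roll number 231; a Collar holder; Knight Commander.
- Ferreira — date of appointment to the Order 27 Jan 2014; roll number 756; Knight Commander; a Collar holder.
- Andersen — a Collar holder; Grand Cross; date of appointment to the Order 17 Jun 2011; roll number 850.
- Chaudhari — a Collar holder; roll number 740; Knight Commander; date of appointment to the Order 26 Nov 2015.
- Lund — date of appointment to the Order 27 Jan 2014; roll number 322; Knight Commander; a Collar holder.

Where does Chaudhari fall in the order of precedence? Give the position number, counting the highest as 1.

3

By grade within the Order: Andersen (Grand Cross); then Yilmaz, Chaudhari, Lund, Ferreira and Salazar (Knight Commander); then Halvorsen and Bianchi (Commander).
Among Yilmaz, Chaudhari, Lund, Ferreira and Salazar, by date of appointment to the Order (later first): Yilmaz (20 Oct 2019) before Chaudhari (26 Nov 2015) before Lund and Ferreira (27 Jan 2014) before Salazar (4 Oct 2012).
Lund and Ferreira are each a Collar holder, so the next rule applies.
Among Lund and Ferreira, by roll number (lower first): Lund (322) before Ferreira (756).
Halvorsen and Bianchi both have date of appointment to the Order 3 Jul 1998, so the next rule applies.
Halvorsen and Bianchi are each a Collar holder, so the next rule applies.
Among Halvorsen and Bianchi, by roll number (lower first): Halvorsen (229) before Bianchi (328).
Order: Andersen, Yilmaz, Chaudhari, Lund, Ferreira, Salazar, Halvorsen, Bianchi. So position 3.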